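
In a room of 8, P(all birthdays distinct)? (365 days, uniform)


P(all different) = Π(365-i)/365 for i=0..7
= (365/365)×(364/365)×...×(358/365)
= 0.925665

P ≈ 0.9257 ≈ 92.57%


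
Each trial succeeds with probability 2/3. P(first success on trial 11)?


Geometric: P(X=11) = (1-p)^(k-1)×p = (1/3)^10×2/3 = 2/177147

P(X=11) = 2/177147 ≈ 0.00%


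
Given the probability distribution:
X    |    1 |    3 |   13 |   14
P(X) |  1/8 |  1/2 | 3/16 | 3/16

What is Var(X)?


E[X] = 107/16
E[X²] = 1169/16
Var(X) = E[X²] - (E[X])² = 1169/16 - 11449/256 = 7255/256

Var(X) = 7255/256 ≈ 28.3398


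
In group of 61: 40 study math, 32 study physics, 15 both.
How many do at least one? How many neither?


|A∪B| = 40+32-15 = 57
Neither = 61-57 = 4

At least one: 57; Neither: 4


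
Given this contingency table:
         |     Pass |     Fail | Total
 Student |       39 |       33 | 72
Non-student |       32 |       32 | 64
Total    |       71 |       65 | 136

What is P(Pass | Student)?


P(Pass | Student) = 39/(39+33) = 39/72 = 13/24

P(Pass|Student) = 13/24 ≈ 54.17%


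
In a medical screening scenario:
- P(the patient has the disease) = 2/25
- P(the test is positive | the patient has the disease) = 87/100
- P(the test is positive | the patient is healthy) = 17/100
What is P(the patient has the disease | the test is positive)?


Using Bayes' theorem:
P(A|B) = P(B|A)·P(A) / P(B)

P(the test is positive) = 87/100 × 2/25 + 17/100 × 23/25
= 87/1250 + 391/2500 = 113/500

P(the patient has the disease|the test is positive) = (87/1250) / (113/500) = 174/565

P(the patient has the disease|the test is positive) = 174/565 ≈ 30.80%


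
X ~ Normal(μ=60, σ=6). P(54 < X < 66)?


z₁=(54-60)/6=-1.0, z₂=(66-60)/6=1.0
P = Φ(1.0) - Φ(-1.0) = 0.841345 - 0.158655 = 0.682690 ≈ 0.6827

P(54 < X < 66) ≈ 0.6827


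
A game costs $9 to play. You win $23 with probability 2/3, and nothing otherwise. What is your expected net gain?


E[gain] = (23-9)×2/3 + (-9)×1/3
= 28/3 - 3 = 19/3

Expected net gain = $19/3 ≈ $6.33


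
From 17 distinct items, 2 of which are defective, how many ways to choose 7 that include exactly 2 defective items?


Choose 2 of the 2 defective items and 5 of the other 15 items:
C(2,2)×C(15,5) = 1×3003 = 3003

3003


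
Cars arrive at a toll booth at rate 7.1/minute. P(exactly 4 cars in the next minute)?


Poisson(λ=7.1): P(X=4) = e^(-λ)×λ^k/k!
= e^(-7.1) × 7.1^4 / 4!
≈ 0.0008251049233 × 2541.1681 / 24 ≈ 0.087364

P(X=4) ≈ 0.087364 ≈ 8.74%


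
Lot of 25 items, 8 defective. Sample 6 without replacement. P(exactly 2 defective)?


Hypergeometric: C(8,2)×C(17,4)/C(25,6)
= 28×2380/177100 = 476/1265

P(X=2) = 476/1265 ≈ 37.63%


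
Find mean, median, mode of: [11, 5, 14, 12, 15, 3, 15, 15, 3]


Sorted: [3, 3, 5, 11, 12, 14, 15, 15, 15]
Mean = 93/9 = 31/3
Median = 12
Freq: {11: 1, 5: 1, 14: 1, 12: 1, 15: 3, 3: 2}
Mode: [15]

Mean=31/3, Median=12, Mode=15


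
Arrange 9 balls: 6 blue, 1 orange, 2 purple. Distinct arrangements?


9!/(6!×1!×2!) = 252

252


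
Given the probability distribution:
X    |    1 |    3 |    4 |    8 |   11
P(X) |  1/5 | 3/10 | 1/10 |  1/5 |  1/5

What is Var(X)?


E[X] = 53/10
E[X²] = 83/2
Var(X) = E[X²] - (E[X])² = 83/2 - 2809/100 = 1341/100

Var(X) = 1341/100 ≈ 13.4100


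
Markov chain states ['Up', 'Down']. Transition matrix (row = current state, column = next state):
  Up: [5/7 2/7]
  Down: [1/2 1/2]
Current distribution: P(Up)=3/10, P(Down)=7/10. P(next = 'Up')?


P(next=Up) = Σᵢ P(now=i)×P(i→Up)
= 3/10×5/7 + 7/10×1/2
= 3/14 + 7/20 = 79/140

P = 79/140 ≈ 0.5643


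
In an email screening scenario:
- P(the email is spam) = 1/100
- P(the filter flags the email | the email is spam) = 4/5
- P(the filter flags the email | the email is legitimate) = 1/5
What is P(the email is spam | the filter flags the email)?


Using Bayes' theorem:
P(A|B) = P(B|A)·P(A) / P(B)

P(the filter flags the email) = 4/5 × 1/100 + 1/5 × 99/100
= 1/125 + 99/500 = 103/500

P(the email is spam|the filter flags the email) = (1/125) / (103/500) = 4/103

P(the email is spam|the filter flags the email) = 4/103 ≈ 3.88%


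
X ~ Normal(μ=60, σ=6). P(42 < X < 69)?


z₁=(42-60)/6=-3.0, z₂=(69-60)/6=1.5
P = Φ(1.5) - Φ(-3.0) = 0.933193 - 0.001350 = 0.931843 ≈ 0.9318

P(42 < X < 69) ≈ 0.9318


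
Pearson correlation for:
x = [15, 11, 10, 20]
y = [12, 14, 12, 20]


n=4, Σx=56, Σy=58, Σxy=854, Σx²=846, Σy²=884
r = (4×854 - 56×58)/√((4×846 - 56²)(4×884 - 58²))
= 168/√(248×172) = 168/√42656 ≈ 168/206.5333 ≈ 0.8134

r ≈ 0.8134


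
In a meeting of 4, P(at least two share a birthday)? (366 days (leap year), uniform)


P(all different) = Π(366-i)/366 for i=0..3
= 0.983689
P(match) = 1 - 0.983689 = 0.016311

P ≈ 0.0163 ≈ 1.63%


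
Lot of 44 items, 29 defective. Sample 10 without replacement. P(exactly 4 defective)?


Hypergeometric: C(29,4)×C(15,6)/C(44,10)
= 23751×5005/2481256778 = 118755/2478778

P(X=4) = 118755/2478778 ≈ 4.79%


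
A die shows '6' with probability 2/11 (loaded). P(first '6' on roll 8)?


Geometric: P(X=8) = (1-p)^(k-1)×p = (9/11)^7×2/11 = 9565938/214358881

P(X=8) = 9565938/214358881 ≈ 4.46%


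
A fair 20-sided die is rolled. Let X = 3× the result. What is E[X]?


E[die] = (1+20)/2 = 21/2
E[X] = 3 × 21/2 = 63/2

E[X] = 63/2


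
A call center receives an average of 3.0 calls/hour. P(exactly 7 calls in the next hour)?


Poisson(λ=3.0): P(X=7) = e^(-λ)×λ^k/k!
= e^(-3.0) × 3.0^7 / 7!
≈ 0.04978706837 × 2187 / 5040 ≈ 0.021604

P(X=7) ≈ 0.021604 ≈ 2.16%


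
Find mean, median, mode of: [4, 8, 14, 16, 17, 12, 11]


Sorted: [4, 8, 11, 12, 14, 16, 17]
Mean = 82/7
Median = 12
Freq: {4: 1, 8: 1, 14: 1, 16: 1, 17: 1, 12: 1, 11: 1}
Mode: No mode

Mean=82/7, Median=12, Mode=No mode


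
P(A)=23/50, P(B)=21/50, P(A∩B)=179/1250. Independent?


P(A)×P(B) = 483/2500
P(A∩B) = 179/1250
Not equal → NOT independent

No, not independent


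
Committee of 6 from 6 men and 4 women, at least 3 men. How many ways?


Count by #men:
  3M,3W: C(6,3)×C(4,3)=80
  4M,2W: C(6,4)×C(4,2)=90
  5M,1W: C(6,5)×C(4,1)=24
  6M,0W: C(6,6)×C(4,0)=1
Total = 195

195


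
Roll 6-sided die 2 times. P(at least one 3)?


P(no 3)^2 = (5/6)^2 = 25/36
P(≥1) = 1 - 25/36 = 11/36

P = 11/36 ≈ 30.56%


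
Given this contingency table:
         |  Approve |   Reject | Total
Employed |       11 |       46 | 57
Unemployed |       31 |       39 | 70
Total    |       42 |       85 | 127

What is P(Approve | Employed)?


P(Approve | Employed) = 11/(11+46) = 11/57

P(Approve|Employed) = 11/57 ≈ 19.30%


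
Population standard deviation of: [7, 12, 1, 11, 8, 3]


Mean = 42/6 = 7
  (7-7)²=0
  (12-7)²=25
  (1-7)²=36
  (11-7)²=16
  (8-7)²=1
  (3-7)²=16
Σ(x-μ)² = 94
σ² = 94/6 = 47/3

σ = √(47/3) ≈ 3.9581


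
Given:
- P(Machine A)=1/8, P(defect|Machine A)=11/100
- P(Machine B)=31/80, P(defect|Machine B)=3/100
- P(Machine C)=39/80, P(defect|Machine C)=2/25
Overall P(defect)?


P(B) = Σ P(B|Aᵢ)×P(Aᵢ)
  11/100×1/8 = 11/800
  3/100×31/80 = 93/8000
  2/25×39/80 = 39/1000
Sum = 103/1600

P(defect) = 103/1600 ≈ 6.44%


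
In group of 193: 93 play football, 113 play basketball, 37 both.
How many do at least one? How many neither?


|A∪B| = 93+113-37 = 169
Neither = 193-169 = 24

At least one: 169; Neither: 24


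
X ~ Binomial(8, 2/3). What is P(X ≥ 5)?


P(X ≥ 5) = Σ P(X=i) for i=5..8
P(X=5) = 1792/6561
P(X=6) = 1792/6561
P(X=7) = 1024/6561
P(X=8) = 256/6561
Sum = 4864/6561

P(X ≥ 5) = 4864/6561 ≈ 74.14%


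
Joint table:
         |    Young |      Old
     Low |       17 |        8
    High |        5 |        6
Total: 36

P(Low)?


P(Low) = (17+8)/36 = 25/36

P(Low) = 25/36 ≈ 69.44%


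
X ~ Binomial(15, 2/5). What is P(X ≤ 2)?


P(X ≤ 2) = Σ P(X=i) for i=0..2
P(X=0) = 14348907/30517578125
P(X=1) = 28697814/6103515625
P(X=2) = 133923132/6103515625
Sum = 827453637/30517578125

P(X ≤ 2) = 827453637/30517578125 ≈ 2.71%


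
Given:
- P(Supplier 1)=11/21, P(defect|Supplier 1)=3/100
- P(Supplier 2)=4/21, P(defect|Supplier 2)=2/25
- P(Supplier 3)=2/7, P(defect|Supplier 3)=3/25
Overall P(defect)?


P(B) = Σ P(B|Aᵢ)×P(Aᵢ)
  3/100×11/21 = 11/700
  2/25×4/21 = 8/525
  3/25×2/7 = 6/175
Sum = 137/2100

P(defect) = 137/2100 ≈ 6.52%


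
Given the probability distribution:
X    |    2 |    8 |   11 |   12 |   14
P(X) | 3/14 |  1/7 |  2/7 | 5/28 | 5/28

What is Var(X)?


E[X] = 131/14
E[X²] = 737/7
Var(X) = E[X²] - (E[X])² = 737/7 - 17161/196 = 3475/196

Var(X) = 3475/196 ≈ 17.7296


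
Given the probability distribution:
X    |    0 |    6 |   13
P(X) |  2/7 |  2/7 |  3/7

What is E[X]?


E[X] = Σ x·P(X=x)
= (0)×(2/7) + (6)×(2/7) + (13)×(3/7)
= 51/7

E[X] = 51/7


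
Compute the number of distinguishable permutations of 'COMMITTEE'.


Letters: 9, freq: {'C': 1, 'O': 1, 'M': 2, 'I': 1, 'T': 2, 'E': 2}
9!/(1!×1!×2!×1!×2!×2!) = 362880/8 = 45360

45360


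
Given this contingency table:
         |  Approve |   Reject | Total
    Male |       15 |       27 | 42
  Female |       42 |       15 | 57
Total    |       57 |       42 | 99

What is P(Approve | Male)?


P(Approve | Male) = 15/(15+27) = 15/42 = 5/14

P(Approve|Male) = 5/14 ≈ 35.71%


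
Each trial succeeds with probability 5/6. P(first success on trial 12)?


Geometric: P(X=12) = (1-p)^(k-1)×p = (1/6)^11×5/6 = 5/2176782336

P(X=12) = 5/2176782336 ≈ 0.00%


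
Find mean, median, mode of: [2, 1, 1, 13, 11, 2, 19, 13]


Sorted: [1, 1, 2, 2, 11, 13, 13, 19]
Mean = 62/8 = 31/4
Median = 13/2
Freq: {2: 2, 1: 2, 13: 2, 11: 1, 19: 1}
Mode: [1, 2, 13]

Mean=31/4, Median=13/2, Mode=[1, 2, 13]


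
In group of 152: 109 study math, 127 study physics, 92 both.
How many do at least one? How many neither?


|A∪B| = 109+127-92 = 144
Neither = 152-144 = 8

At least one: 144; Neither: 8


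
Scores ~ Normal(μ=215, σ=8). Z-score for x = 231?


z = (x - μ)/σ = (231 - 215)/8 = 2.0

z = 2.0


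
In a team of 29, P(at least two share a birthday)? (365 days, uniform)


P(all different) = Π(365-i)/365 for i=0..28
= 0.319031
P(match) = 1 - 0.319031 = 0.680969

P ≈ 0.6810 ≈ 68.10%


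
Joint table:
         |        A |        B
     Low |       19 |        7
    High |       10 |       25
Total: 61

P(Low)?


P(Low) = (19+7)/61 = 26/61

P(Low) = 26/61 ≈ 42.62%


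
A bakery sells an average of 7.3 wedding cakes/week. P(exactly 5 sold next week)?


Poisson(λ=7.3): P(X=5) = e^(-λ)×λ^k/k!
= e^(-7.3) × 7.3^5 / 5!
≈ 0.0006755387752 × 20730.71593 / 120 ≈ 0.116703

P(X=5) ≈ 0.116703 ≈ 11.67%


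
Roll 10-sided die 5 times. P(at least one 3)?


P(no 3)^5 = (9/10)^5 = 59049/100000
P(≥1) = 1 - 59049/100000 = 40951/100000

P = 40951/100000 ≈ 40.95%


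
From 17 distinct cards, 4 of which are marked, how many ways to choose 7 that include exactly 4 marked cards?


Choose 4 of the 4 marked cards and 3 of the other 13 cards:
C(4,4)×C(13,3) = 1×286 = 286

286


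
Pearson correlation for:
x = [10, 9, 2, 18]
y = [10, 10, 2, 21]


n=4, Σx=39, Σy=43, Σxy=572, Σx²=509, Σy²=645
r = (4×572 - 39×43)/√((4×509 - 39²)(4×645 - 43²))
= 611/√(515×731) = 611/√376465 ≈ 611/613.5674 ≈ 0.9958

r ≈ 0.9958


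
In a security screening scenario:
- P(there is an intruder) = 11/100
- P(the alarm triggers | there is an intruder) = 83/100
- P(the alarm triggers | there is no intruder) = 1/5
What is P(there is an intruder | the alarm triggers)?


Using Bayes' theorem:
P(A|B) = P(B|A)·P(A) / P(B)

P(the alarm triggers) = 83/100 × 11/100 + 1/5 × 89/100
= 913/10000 + 89/500 = 2693/10000

P(there is an intruder|the alarm triggers) = (913/10000) / (2693/10000) = 913/2693

P(there is an intruder|the alarm triggers) = 913/2693 ≈ 33.90%


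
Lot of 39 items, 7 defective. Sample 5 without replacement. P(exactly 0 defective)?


Hypergeometric: C(7,0)×C(32,5)/C(39,5)
= 1×201376/575757 = 28768/82251

P(X=0) = 28768/82251 ≈ 34.98%


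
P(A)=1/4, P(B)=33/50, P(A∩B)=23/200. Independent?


P(A)×P(B) = 33/200
P(A∩B) = 23/200
Not equal → NOT independent

No, not independent


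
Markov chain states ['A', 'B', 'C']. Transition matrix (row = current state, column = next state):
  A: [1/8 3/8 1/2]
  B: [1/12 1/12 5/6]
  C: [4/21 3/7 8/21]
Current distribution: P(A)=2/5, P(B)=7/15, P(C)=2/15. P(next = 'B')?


P(next=B) = Σᵢ P(now=i)×P(i→B)
= 2/5×3/8 + 7/15×1/12 + 2/15×3/7
= 3/20 + 7/180 + 2/35 = 31/126

P = 31/126 ≈ 0.2460


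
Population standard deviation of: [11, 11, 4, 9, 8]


Mean = 43/5
  (11-43/5)²=144/25
  (11-43/5)²=144/25
  (4-43/5)²=529/25
  (9-43/5)²=4/25
  (8-43/5)²=9/25
Σ(x-μ)² = 166/5
σ² = (166/5)/5 = 166/25

σ = √(166/25) ≈ 2.5768


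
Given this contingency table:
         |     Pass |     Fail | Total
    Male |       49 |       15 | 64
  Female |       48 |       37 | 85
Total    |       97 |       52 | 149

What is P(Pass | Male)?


P(Pass | Male) = 49/(49+15) = 49/64

P(Pass|Male) = 49/64 ≈ 76.56%


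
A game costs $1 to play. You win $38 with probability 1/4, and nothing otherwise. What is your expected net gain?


E[gain] = (38-1)×1/4 + (-1)×3/4
= 37/4 - 3/4 = 17/2

Expected net gain = $17/2 ≈ $8.50


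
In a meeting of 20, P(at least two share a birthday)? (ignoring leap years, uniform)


P(all different) = Π(365-i)/365 for i=0..19
= 0.588562
P(match) = 1 - 0.588562 = 0.411438

P ≈ 0.4114 ≈ 41.14%


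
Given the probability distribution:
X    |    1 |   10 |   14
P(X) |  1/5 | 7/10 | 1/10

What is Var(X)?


E[X] = 43/5
E[X²] = 449/5
Var(X) = E[X²] - (E[X])² = 449/5 - 1849/25 = 396/25

Var(X) = 396/25 ≈ 15.8400


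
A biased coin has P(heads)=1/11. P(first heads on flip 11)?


Geometric: P(X=11) = (1-p)^(k-1)×p = (10/11)^10×1/11 = 10000000000/285311670611

P(X=11) = 10000000000/285311670611 ≈ 3.50%


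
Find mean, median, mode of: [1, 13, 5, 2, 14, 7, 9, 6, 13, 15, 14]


Sorted: [1, 2, 5, 6, 7, 9, 13, 13, 14, 14, 15]
Mean = 99/11 = 9
Median = 9
Freq: {1: 1, 13: 2, 5: 1, 2: 1, 14: 2, 7: 1, 9: 1, 6: 1, 15: 1}
Mode: [13, 14]

Mean=9, Median=9, Mode=[13, 14]


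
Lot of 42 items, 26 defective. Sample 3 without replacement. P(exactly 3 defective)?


Hypergeometric: C(26,3)×C(16,0)/C(42,3)
= 2600×1/11480 = 65/287

P(X=3) = 65/287 ≈ 22.65%


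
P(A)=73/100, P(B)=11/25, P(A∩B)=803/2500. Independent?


P(A)×P(B) = 803/2500
P(A∩B) = 803/2500
Equal ✓ → Independent

Yes, independent


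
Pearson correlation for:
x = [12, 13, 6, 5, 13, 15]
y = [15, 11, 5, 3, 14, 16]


n=6, Σx=64, Σy=64, Σxy=790, Σx²=768, Σy²=832
r = (6×790 - 64×64)/√((6×768 - 64²)(6×832 - 64²))
= 644/√(512×896) = 644/√458752 ≈ 644/677.3123 ≈ 0.9508

r ≈ 0.9508


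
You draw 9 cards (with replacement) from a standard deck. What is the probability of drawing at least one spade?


P(not a spade) = 39/52 = 3/4
P(none in 9 draws) = (3/4)^9 = 19683/262144
P(≥1 spade) = 1 - 19683/262144 = 242461/262144

P = 242461/262144 ≈ 92.49%


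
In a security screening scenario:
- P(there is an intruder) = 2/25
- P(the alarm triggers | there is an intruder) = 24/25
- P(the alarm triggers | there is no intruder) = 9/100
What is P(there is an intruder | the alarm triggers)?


Using Bayes' theorem:
P(A|B) = P(B|A)·P(A) / P(B)

P(the alarm triggers) = 24/25 × 2/25 + 9/100 × 23/25
= 48/625 + 207/2500 = 399/2500

P(there is an intruder|the alarm triggers) = (48/625) / (399/2500) = 64/133

P(there is an intruder|the alarm triggers) = 64/133 ≈ 48.12%


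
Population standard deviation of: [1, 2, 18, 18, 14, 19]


Mean = 72/6 = 12
  (1-12)²=121
  (2-12)²=100
  (18-12)²=36
  (18-12)²=36
  (14-12)²=4
  (19-12)²=49
Σ(x-μ)² = 346
σ² = 346/6 = 173/3

σ = √(173/3) ≈ 7.5939


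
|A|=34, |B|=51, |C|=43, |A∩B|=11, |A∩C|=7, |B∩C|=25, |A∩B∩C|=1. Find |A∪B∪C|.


|A∪B∪C| = 34+51+43-11-7-25+1 = 86

|A∪B∪C| = 86


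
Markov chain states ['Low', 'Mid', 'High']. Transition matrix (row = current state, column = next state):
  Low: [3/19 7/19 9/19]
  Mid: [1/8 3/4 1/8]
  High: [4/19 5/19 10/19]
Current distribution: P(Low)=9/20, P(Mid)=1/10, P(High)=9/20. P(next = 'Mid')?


P(next=Mid) = Σᵢ P(now=i)×P(i→Mid)
= 9/20×7/19 + 1/10×3/4 + 9/20×5/19
= 63/380 + 3/40 + 9/76 = 273/760

P = 273/760 ≈ 0.3592


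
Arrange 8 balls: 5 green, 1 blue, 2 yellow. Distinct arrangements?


8!/(5!×1!×2!) = 168

168


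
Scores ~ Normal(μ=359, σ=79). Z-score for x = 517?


z = (x - μ)/σ = (517 - 359)/79 = 2.0

z = 2.0


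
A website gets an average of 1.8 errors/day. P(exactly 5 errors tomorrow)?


Poisson(λ=1.8): P(X=5) = e^(-λ)×λ^k/k!
= e^(-1.8) × 1.8^5 / 5!
≈ 0.1652988882 × 18.89568 / 120 ≈ 0.026029

P(X=5) ≈ 0.026029 ≈ 2.60%


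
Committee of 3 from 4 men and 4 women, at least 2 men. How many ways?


Count by #men:
  2M,1W: C(4,2)×C(4,1)=24
  3M,0W: C(4,3)×C(4,0)=4
Total = 28

28


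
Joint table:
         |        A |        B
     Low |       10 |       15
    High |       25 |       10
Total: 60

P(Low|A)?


P(Low|A) = 10/(10+25) = 10/35 = 2/7

P = 2/7 ≈ 28.57%


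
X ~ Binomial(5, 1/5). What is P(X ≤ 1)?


P(X ≤ 1) = Σ P(X=i) for i=0..1
P(X=0) = 1024/3125
P(X=1) = 256/625
Sum = 2304/3125

P(X ≤ 1) = 2304/3125 ≈ 73.73%


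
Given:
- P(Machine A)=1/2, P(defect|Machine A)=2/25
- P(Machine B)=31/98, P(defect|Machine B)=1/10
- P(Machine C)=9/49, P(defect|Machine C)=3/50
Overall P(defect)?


P(B) = Σ P(B|Aᵢ)×P(Aᵢ)
  2/25×1/2 = 1/25
  1/10×31/98 = 31/980
  3/50×9/49 = 27/2450
Sum = 81/980

P(defect) = 81/980 ≈ 8.27%


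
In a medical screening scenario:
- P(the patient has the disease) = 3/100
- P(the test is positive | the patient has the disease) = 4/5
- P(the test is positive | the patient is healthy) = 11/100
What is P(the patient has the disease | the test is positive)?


Using Bayes' theorem:
P(A|B) = P(B|A)·P(A) / P(B)

P(the test is positive) = 4/5 × 3/100 + 11/100 × 97/100
= 3/125 + 1067/10000 = 1307/10000

P(the patient has the disease|the test is positive) = (3/125) / (1307/10000) = 240/1307

P(the patient has the disease|the test is positive) = 240/1307 ≈ 18.36%


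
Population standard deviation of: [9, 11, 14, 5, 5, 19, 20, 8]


Mean = 91/8
  (9-91/8)²=361/64
  (11-91/8)²=9/64
  (14-91/8)²=441/64
  (5-91/8)²=2601/64
  (5-91/8)²=2601/64
  (19-91/8)²=3721/64
  (20-91/8)²=4761/64
  (8-91/8)²=729/64
Σ(x-μ)² = 1903/8
σ² = (1903/8)/8 = 1903/64

σ = √(1903/64) ≈ 5.4529


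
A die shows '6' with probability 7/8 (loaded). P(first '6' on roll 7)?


Geometric: P(X=7) = (1-p)^(k-1)×p = (1/8)^6×7/8 = 7/2097152

P(X=7) = 7/2097152 ≈ 0.00%


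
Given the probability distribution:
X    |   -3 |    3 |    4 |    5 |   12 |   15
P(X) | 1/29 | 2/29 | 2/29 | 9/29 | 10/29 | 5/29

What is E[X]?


E[X] = Σ x·P(X=x)
= (-3)×(1/29) + (3)×(2/29) + (4)×(2/29) + (5)×(9/29) + (12)×(10/29) + (15)×(5/29)
= 251/29

E[X] = 251/29


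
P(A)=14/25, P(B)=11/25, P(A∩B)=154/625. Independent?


P(A)×P(B) = 154/625
P(A∩B) = 154/625
Equal ✓ → Independent

Yes, independent


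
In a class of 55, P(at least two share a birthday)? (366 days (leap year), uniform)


P(all different) = Π(366-i)/366 for i=0..54
= 0.013909
P(match) = 1 - 0.013909 = 0.986091

P ≈ 0.9861 ≈ 98.61%


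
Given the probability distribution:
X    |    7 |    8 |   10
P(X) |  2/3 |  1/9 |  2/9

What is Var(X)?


E[X] = 70/9
E[X²] = 62
Var(X) = E[X²] - (E[X])² = 62 - 4900/81 = 122/81

Var(X) = 122/81 ≈ 1.5062


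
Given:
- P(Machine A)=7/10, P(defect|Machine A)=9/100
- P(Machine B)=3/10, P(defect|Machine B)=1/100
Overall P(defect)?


P(B) = Σ P(B|Aᵢ)×P(Aᵢ)
  9/100×7/10 = 63/1000
  1/100×3/10 = 3/1000
Sum = 33/500

P(defect) = 33/500 ≈ 6.60%


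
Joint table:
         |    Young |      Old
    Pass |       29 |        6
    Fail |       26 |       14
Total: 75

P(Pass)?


P(Pass) = (29+6)/75 = 35/75 = 7/15

P(Pass) = 7/15 ≈ 46.67%


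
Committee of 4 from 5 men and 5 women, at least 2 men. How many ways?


Count by #men:
  2M,2W: C(5,2)×C(5,2)=100
  3M,1W: C(5,3)×C(5,1)=50
  4M,0W: C(5,4)×C(5,0)=5
Total = 155

155


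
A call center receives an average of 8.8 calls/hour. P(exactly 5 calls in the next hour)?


Poisson(λ=8.8): P(X=5) = e^(-λ)×λ^k/k!
= e^(-8.8) × 8.8^5 / 5!
≈ 0.0001507330751 × 52773.19168 / 120 ≈ 0.066289

P(X=5) ≈ 0.066289 ≈ 6.63%


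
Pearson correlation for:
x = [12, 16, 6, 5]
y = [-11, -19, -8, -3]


n=4, Σx=39, Σy=-41, Σxy=-499, Σx²=461, Σy²=555
r = (4×(-499) - 39×(-41))/√((4×461 - 39²)(4×555 - (-41)²))
= -397/√(323×539) = -397/√174097 ≈ -397/417.2493 ≈ -0.9515

r ≈ -0.9515


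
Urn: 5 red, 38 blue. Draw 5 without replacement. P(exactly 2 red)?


Hypergeometric: C(5,2)×C(38,3)/C(43,5)
= 10×8436/962598 = 14060/160433

P(X=2) = 14060/160433 ≈ 8.76%


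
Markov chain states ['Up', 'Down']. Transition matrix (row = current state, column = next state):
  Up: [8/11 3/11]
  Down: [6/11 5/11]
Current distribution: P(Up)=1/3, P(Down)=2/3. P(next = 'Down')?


P(next=Down) = Σᵢ P(now=i)×P(i→Down)
= 1/3×3/11 + 2/3×5/11
= 1/11 + 10/33 = 13/33

P = 13/33 ≈ 0.3939


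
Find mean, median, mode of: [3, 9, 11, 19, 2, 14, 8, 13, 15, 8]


Sorted: [2, 3, 8, 8, 9, 11, 13, 14, 15, 19]
Mean = 102/10 = 51/5
Median = 10
Freq: {3: 1, 9: 1, 11: 1, 19: 1, 2: 1, 14: 1, 8: 2, 13: 1, 15: 1}
Mode: [8]

Mean=51/5, Median=10, Mode=8


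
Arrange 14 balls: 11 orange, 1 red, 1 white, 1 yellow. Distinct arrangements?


14!/(11!×1!×1!×1!) = 2184

2184


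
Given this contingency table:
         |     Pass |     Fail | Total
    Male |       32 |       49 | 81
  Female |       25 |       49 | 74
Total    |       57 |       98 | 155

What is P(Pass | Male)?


P(Pass | Male) = 32/(32+49) = 32/81

P(Pass|Male) = 32/81 ≈ 39.51%


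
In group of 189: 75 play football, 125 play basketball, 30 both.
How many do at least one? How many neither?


|A∪B| = 75+125-30 = 170
Neither = 189-170 = 19

At least one: 170; Neither: 19


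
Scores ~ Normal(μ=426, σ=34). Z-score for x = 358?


z = (x - μ)/σ = (358 - 426)/34 = -2.0

z = -2.0


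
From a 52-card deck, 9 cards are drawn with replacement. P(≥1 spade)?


P(not a spade) = 39/52 = 3/4
P(none in 9 draws) = (3/4)^9 = 19683/262144
P(≥1 spade) = 1 - 19683/262144 = 242461/262144

P = 242461/262144 ≈ 92.49%


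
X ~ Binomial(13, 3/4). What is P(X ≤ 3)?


P(X ≤ 3) = Σ P(X=i) for i=0..3
P(X=0) = 1/67108864
P(X=1) = 39/67108864
P(X=2) = 351/33554432
P(X=3) = 3861/33554432
Sum = 529/4194304

P(X ≤ 3) = 529/4194304 ≈ 0.01%


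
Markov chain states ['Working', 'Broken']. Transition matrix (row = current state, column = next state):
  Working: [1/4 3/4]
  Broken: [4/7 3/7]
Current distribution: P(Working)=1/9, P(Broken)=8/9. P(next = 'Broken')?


P(next=Broken) = Σᵢ P(now=i)×P(i→Broken)
= 1/9×3/4 + 8/9×3/7
= 1/12 + 8/21 = 13/28

P = 13/28 ≈ 0.4643


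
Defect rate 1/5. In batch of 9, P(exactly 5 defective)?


Binomial: P(X=5) = C(9,5)×p^5×(1-p)^4
= 126 × 1/3125 × 256/625 = 32256/1953125

P(X=5) = 32256/1953125 ≈ 1.65%


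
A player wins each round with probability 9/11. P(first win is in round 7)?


Geometric: P(X=7) = (1-p)^(k-1)×p = (2/11)^6×9/11 = 576/19487171

P(X=7) = 576/19487171 ≈ 0.00%


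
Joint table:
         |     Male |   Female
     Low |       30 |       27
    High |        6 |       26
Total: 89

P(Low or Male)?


P(Low∨Male) = P(Low) + P(Male) - P(Low∧Male)
= (57 + 36 - 30)/89 = 63/89

P = 63/89 ≈ 70.79%


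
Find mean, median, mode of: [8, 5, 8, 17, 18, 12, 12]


Sorted: [5, 8, 8, 12, 12, 17, 18]
Mean = 80/7
Median = 12
Freq: {8: 2, 5: 1, 17: 1, 18: 1, 12: 2}
Mode: [8, 12]

Mean=80/7, Median=12, Mode=[8, 12]


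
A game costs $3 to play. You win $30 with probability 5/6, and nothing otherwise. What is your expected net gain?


E[gain] = (30-3)×5/6 + (-3)×1/6
= 45/2 - 1/2 = 22

Expected net gain = $22 ≈ $22.00


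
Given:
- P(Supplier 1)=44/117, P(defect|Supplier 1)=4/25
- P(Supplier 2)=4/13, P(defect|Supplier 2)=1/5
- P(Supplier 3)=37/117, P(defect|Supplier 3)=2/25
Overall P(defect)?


P(B) = Σ P(B|Aᵢ)×P(Aᵢ)
  4/25×44/117 = 176/2925
  1/5×4/13 = 4/65
  2/25×37/117 = 74/2925
Sum = 86/585

P(defect) = 86/585 ≈ 14.70%


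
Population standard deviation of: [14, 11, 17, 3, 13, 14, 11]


Mean = 83/7
  (14-83/7)²=225/49
  (11-83/7)²=36/49
  (17-83/7)²=1296/49
  (3-83/7)²=3844/49
  (13-83/7)²=64/49
  (14-83/7)²=225/49
  (11-83/7)²=36/49
Σ(x-μ)² = 818/7
σ² = (818/7)/7 = 818/49

σ = √(818/49) ≈ 4.0858


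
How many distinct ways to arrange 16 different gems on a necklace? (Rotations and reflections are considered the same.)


Free circular arrangements: rotations and reflections both identified.
(n-1)!/2 = 15!/2 = 1307674368000/2 = 653837184000

653837184000


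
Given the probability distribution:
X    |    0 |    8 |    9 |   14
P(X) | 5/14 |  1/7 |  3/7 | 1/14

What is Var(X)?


E[X] = 6
E[X²] = 405/7
Var(X) = E[X²] - (E[X])² = 405/7 - 36 = 153/7

Var(X) = 153/7 ≈ 21.8571


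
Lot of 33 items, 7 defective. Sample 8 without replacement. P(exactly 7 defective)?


Hypergeometric: C(7,7)×C(26,1)/C(33,8)
= 1×26/13884156 = 1/534006

P(X=7) = 1/534006 ≈ 0.00%


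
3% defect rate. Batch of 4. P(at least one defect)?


P(all good) = (97/100)^4 = 88529281/100000000
P(≥1 defect) = 11470719/100000000

P = 11470719/100000000 ≈ 11.47%


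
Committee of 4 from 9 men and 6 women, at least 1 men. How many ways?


Count by #men:
  1M,3W: C(9,1)×C(6,3)=180
  2M,2W: C(9,2)×C(6,2)=540
  3M,1W: C(9,3)×C(6,1)=504
  4M,0W: C(9,4)×C(6,0)=126
Total = 1350

1350


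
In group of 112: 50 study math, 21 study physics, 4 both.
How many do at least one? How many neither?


|A∪B| = 50+21-4 = 67
Neither = 112-67 = 45

At least one: 67; Neither: 45


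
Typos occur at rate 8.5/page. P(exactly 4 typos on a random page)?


Poisson(λ=8.5): P(X=4) = e^(-λ)×λ^k/k!
= e^(-8.5) × 8.5^4 / 4!
≈ 0.000203468369 × 5220.0625 / 24 ≈ 0.044255

P(X=4) ≈ 0.044255 ≈ 4.43%


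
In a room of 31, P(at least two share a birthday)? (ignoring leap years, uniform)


P(all different) = Π(365-i)/365 for i=0..30
= 0.269545
P(match) = 1 - 0.269545 = 0.730455

P ≈ 0.7305 ≈ 73.05%


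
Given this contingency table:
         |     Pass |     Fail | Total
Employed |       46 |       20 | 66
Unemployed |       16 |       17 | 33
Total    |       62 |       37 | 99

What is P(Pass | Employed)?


P(Pass | Employed) = 46/(46+20) = 46/66 = 23/33

P(Pass|Employed) = 23/33 ≈ 69.70%


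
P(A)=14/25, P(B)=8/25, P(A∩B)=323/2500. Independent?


P(A)×P(B) = 112/625
P(A∩B) = 323/2500
Not equal → NOT independent

No, not independent


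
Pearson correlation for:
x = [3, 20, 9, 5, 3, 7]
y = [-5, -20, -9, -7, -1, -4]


n=6, Σx=47, Σy=-46, Σxy=-562, Σx²=573, Σy²=572
r = (6×(-562) - 47×(-46))/√((6×573 - 47²)(6×572 - (-46)²))
= -1210/√(1229×1316) = -1210/√1617364 ≈ -1210/1271.7563 ≈ -0.9514

r ≈ -0.9514


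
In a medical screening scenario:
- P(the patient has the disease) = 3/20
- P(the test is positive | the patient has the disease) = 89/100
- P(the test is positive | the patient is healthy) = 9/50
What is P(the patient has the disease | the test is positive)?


Using Bayes' theorem:
P(A|B) = P(B|A)·P(A) / P(B)

P(the test is positive) = 89/100 × 3/20 + 9/50 × 17/20
= 267/2000 + 153/1000 = 573/2000

P(the patient has the disease|the test is positive) = (267/2000) / (573/2000) = 89/191

P(the patient has the disease|the test is positive) = 89/191 ≈ 46.60%


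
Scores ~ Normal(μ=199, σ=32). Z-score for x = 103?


z = (x - μ)/σ = (103 - 199)/32 = -3.0

z = -3.0


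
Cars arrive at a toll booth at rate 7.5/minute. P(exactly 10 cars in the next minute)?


Poisson(λ=7.5): P(X=10) = e^(-λ)×λ^k/k!
= e^(-7.5) × 7.5^10 / 10!
≈ 0.0005530843701 × 563135147.095 / 3628800 ≈ 0.085830

P(X=10) ≈ 0.085830 ≈ 8.58%


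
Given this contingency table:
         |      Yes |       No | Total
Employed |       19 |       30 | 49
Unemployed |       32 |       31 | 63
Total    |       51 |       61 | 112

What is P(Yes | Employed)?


P(Yes | Employed) = 19/(19+30) = 19/49

P(Yes|Employed) = 19/49 ≈ 38.78%


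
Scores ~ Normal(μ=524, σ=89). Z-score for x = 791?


z = (x - μ)/σ = (791 - 524)/89 = 3.0

z = 3.0


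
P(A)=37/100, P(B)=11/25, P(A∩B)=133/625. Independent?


P(A)×P(B) = 407/2500
P(A∩B) = 133/625
Not equal → NOT independent

No, not independent


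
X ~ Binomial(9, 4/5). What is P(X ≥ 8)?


P(X ≥ 8) = Σ P(X=i) for i=8..9
P(X=8) = 589824/1953125
P(X=9) = 262144/1953125
Sum = 851968/1953125

P(X ≥ 8) = 851968/1953125 ≈ 43.62%


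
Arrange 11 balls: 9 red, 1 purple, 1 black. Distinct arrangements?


11!/(9!×1!×1!) = 110

110


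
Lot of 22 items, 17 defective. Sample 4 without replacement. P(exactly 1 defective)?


Hypergeometric: C(17,1)×C(5,3)/C(22,4)
= 17×10/7315 = 34/1463

P(X=1) = 34/1463 ≈ 2.32%


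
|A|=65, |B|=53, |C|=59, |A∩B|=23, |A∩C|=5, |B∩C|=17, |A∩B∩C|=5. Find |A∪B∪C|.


|A∪B∪C| = 65+53+59-23-5-17+5 = 137

|A∪B∪C| = 137


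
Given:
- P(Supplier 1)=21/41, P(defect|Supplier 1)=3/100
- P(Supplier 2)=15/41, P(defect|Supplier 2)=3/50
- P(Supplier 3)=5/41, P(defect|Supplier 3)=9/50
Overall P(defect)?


P(B) = Σ P(B|Aᵢ)×P(Aᵢ)
  3/100×21/41 = 63/4100
  3/50×15/41 = 9/410
  9/50×5/41 = 9/410
Sum = 243/4100

P(defect) = 243/4100 ≈ 5.93%


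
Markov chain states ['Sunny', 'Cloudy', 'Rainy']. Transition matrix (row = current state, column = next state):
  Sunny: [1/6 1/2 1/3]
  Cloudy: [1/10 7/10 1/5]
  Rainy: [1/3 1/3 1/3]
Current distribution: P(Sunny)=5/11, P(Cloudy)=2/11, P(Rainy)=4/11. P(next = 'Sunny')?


P(next=Sunny) = Σᵢ P(now=i)×P(i→Sunny)
= 5/11×1/6 + 2/11×1/10 + 4/11×1/3
= 5/66 + 1/55 + 4/33 = 71/330

P = 71/330 ≈ 0.2152


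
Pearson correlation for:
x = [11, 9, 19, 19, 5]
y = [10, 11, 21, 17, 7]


n=5, Σx=63, Σy=66, Σxy=966, Σx²=949, Σy²=1000
r = (5×966 - 63×66)/√((5×949 - 63²)(5×1000 - 66²))
= 672/√(776×644) = 672/√499744 ≈ 672/706.9257 ≈ 0.9506

r ≈ 0.9506


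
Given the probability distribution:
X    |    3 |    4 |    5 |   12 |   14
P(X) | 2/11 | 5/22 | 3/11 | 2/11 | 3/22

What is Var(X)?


E[X] = 76/11
E[X²] = 65
Var(X) = E[X²] - (E[X])² = 65 - 5776/121 = 2089/121

Var(X) = 2089/121 ≈ 17.2645


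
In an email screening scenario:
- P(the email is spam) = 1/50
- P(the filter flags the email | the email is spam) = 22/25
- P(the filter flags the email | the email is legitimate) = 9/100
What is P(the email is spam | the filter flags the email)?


Using Bayes' theorem:
P(A|B) = P(B|A)·P(A) / P(B)

P(the filter flags the email) = 22/25 × 1/50 + 9/100 × 49/50
= 11/625 + 441/5000 = 529/5000

P(the email is spam|the filter flags the email) = (11/625) / (529/5000) = 88/529

P(the email is spam|the filter flags the email) = 88/529 ≈ 16.64%


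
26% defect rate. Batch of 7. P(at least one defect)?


P(all good) = (37/50)^7 = 94931877133/781250000000
P(≥1 defect) = 686318122867/781250000000

P = 686318122867/781250000000 ≈ 87.85%


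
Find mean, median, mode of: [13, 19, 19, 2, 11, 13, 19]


Sorted: [2, 11, 13, 13, 19, 19, 19]
Mean = 96/7
Median = 13
Freq: {13: 2, 19: 3, 2: 1, 11: 1}
Mode: [19]

Mean=96/7, Median=13, Mode=19


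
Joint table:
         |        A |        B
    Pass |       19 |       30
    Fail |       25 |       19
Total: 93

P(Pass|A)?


P(Pass|A) = 19/(19+25) = 19/44

P = 19/44 ≈ 43.18%


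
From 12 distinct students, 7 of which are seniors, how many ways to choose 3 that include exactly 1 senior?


Choose 1 of the 7 seniors and 2 of the other 5 students:
C(7,1)×C(5,2) = 7×10 = 70

70


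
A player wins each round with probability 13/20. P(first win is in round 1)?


Geometric: P(X=1) = (1-p)^(k-1)×p = (7/20)^0×13/20 = 13/20

P(X=1) = 13/20 ≈ 65.00%


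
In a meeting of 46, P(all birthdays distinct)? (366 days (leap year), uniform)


P(all different) = Π(366-i)/366 for i=0..45
= (366/366)×(365/366)×...×(321/366)
= 0.052187

P ≈ 0.0522 ≈ 5.22%


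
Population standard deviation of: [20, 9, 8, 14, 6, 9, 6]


Mean = 72/7
  (20-72/7)²=4624/49
  (9-72/7)²=81/49
  (8-72/7)²=256/49
  (14-72/7)²=676/49
  (6-72/7)²=900/49
  (9-72/7)²=81/49
  (6-72/7)²=900/49
Σ(x-μ)² = 1074/7
σ² = (1074/7)/7 = 1074/49

σ = √(1074/49) ≈ 4.6817


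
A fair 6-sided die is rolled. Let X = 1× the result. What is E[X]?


E[die] = (1+6)/2 = 7/2
E[X] = 1 × 7/2 = 7/2

E[X] = 7/2


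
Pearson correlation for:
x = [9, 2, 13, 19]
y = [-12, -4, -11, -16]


n=4, Σx=43, Σy=-43, Σxy=-563, Σx²=615, Σy²=537
r = (4×(-563) - 43×(-43))/√((4×615 - 43²)(4×537 - (-43)²))
= -403/√(611×299) = -403/√182689 ≈ -403/427.4213 ≈ -0.9429

r ≈ -0.9429


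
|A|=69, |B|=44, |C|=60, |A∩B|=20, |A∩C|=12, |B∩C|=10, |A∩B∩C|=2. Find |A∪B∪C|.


|A∪B∪C| = 69+44+60-20-12-10+2 = 133

|A∪B∪C| = 133


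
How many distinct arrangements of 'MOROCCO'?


Letters: 7, freq: {'M': 1, 'O': 3, 'R': 1, 'C': 2}
7!/(1!×3!×1!×2!) = 5040/12 = 420

420


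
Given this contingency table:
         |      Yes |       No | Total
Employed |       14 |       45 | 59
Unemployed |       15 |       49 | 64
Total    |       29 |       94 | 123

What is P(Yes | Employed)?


P(Yes | Employed) = 14/(14+45) = 14/59

P(Yes|Employed) = 14/59 ≈ 23.73%


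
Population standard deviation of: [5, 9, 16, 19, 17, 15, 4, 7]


Mean = 92/8 = 23/2
  (5-23/2)²=169/4
  (9-23/2)²=25/4
  (16-23/2)²=81/4
  (19-23/2)²=225/4
  (17-23/2)²=121/4
  (15-23/2)²=49/4
  (4-23/2)²=225/4
  (7-23/2)²=81/4
Σ(x-μ)² = 244
σ² = 244/8 = 61/2

σ = √(61/2) ≈ 5.5227


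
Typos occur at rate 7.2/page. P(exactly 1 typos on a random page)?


Poisson(λ=7.2): P(X=1) = e^(-λ)×λ^k/k!
= e^(-7.2) × 7.2^1 / 1!
≈ 0.0007465858084 × 7.2 / 1 ≈ 0.005375

P(X=1) ≈ 0.005375 ≈ 0.54%


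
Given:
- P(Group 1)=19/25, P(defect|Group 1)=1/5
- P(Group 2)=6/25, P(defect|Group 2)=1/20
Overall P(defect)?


P(B) = Σ P(B|Aᵢ)×P(Aᵢ)
  1/5×19/25 = 19/125
  1/20×6/25 = 3/250
Sum = 41/250

P(defect) = 41/250 ≈ 16.40%


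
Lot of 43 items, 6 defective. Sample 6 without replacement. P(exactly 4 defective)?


Hypergeometric: C(6,4)×C(37,2)/C(43,6)
= 15×666/6096454 = 4995/3048227

P(X=4) = 4995/3048227 ≈ 0.16%


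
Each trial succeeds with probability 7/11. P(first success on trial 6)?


Geometric: P(X=6) = (1-p)^(k-1)×p = (4/11)^5×7/11 = 7168/1771561

P(X=6) = 7168/1771561 ≈ 0.40%


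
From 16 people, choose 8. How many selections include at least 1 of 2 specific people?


Complement: C(16,8) - C(14,8) = 12870 - 3003 = 9867

9867


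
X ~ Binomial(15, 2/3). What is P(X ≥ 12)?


P(X ≥ 12) = Σ P(X=i) for i=12..15
P(X=12) = 1863680/14348907
P(X=13) = 286720/4782969
P(X=14) = 81920/4782969
P(X=15) = 32768/14348907
Sum = 3002368/14348907

P(X ≥ 12) = 3002368/14348907 ≈ 20.92%


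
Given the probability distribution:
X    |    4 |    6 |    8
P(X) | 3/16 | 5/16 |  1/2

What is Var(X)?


E[X] = 53/8
E[X²] = 185/4
Var(X) = E[X²] - (E[X])² = 185/4 - 2809/64 = 151/64

Var(X) = 151/64 ≈ 2.3594


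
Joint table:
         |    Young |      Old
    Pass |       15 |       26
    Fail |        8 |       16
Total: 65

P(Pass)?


P(Pass) = (15+26)/65 = 41/65

P(Pass) = 41/65 ≈ 63.08%


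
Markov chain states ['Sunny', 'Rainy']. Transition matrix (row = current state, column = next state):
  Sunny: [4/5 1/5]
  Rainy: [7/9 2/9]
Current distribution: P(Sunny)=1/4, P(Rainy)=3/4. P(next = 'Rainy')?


P(next=Rainy) = Σᵢ P(now=i)×P(i→Rainy)
= 1/4×1/5 + 3/4×2/9
= 1/20 + 1/6 = 13/60

P = 13/60 ≈ 0.2167


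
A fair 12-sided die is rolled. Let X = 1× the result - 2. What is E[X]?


E[die] = (1+12)/2 = 13/2
E[X] = 1×13/2 - 2 = 9/2

E[X] = 9/2


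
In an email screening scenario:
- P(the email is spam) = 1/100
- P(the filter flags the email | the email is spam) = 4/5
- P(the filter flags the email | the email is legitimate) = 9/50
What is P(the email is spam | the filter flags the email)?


Using Bayes' theorem:
P(A|B) = P(B|A)·P(A) / P(B)

P(the filter flags the email) = 4/5 × 1/100 + 9/50 × 99/100
= 1/125 + 891/5000 = 931/5000

P(the email is spam|the filter flags the email) = (1/125) / (931/5000) = 40/931

P(the email is spam|the filter flags the email) = 40/931 ≈ 4.30%


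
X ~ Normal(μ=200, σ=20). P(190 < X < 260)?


z₁=(190-200)/20=-0.5, z₂=(260-200)/20=3.0
P = Φ(3.0) - Φ(-0.5) = 0.998650 - 0.308538 = 0.690112 ≈ 0.6901

P(190 < X < 260) ≈ 0.6901


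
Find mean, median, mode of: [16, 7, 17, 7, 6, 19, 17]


Sorted: [6, 7, 7, 16, 17, 17, 19]
Mean = 89/7
Median = 16
Freq: {16: 1, 7: 2, 17: 2, 6: 1, 19: 1}
Mode: [7, 17]

Mean=89/7, Median=16, Mode=[7, 17]


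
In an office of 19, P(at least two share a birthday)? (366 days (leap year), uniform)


P(all different) = Π(366-i)/366 for i=0..18
= 0.621705
P(match) = 1 - 0.621705 = 0.378295

P ≈ 0.3783 ≈ 37.83%


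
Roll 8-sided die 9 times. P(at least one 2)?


P(no 2)^9 = (7/8)^9 = 40353607/134217728
P(≥1) = 1 - 40353607/134217728 = 93864121/134217728

P = 93864121/134217728 ≈ 69.93%


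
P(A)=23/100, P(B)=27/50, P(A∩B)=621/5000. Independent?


P(A)×P(B) = 621/5000
P(A∩B) = 621/5000
Equal ✓ → Independent

Yes, independent


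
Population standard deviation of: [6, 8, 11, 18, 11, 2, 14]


Mean = 70/7 = 10
  (6-10)²=16
  (8-10)²=4
  (11-10)²=1
  (18-10)²=64
  (11-10)²=1
  (2-10)²=64
  (14-10)²=16
Σ(x-μ)² = 166
σ² = 166/7

σ = √(166/7) ≈ 4.8697


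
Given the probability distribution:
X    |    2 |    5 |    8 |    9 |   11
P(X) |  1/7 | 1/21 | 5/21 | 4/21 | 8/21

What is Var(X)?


E[X] = 25/3
E[X²] = 1649/21
Var(X) = E[X²] - (E[X])² = 1649/21 - 625/9 = 572/63

Var(X) = 572/63 ≈ 9.0794


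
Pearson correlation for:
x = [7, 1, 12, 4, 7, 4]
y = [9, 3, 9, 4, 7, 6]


n=6, Σx=35, Σy=38, Σxy=263, Σx²=275, Σy²=272
r = (6×263 - 35×38)/√((6×275 - 35²)(6×272 - 38²))
= 248/√(425×188) = 248/√79900 ≈ 248/282.6659 ≈ 0.8774

r ≈ 0.8774


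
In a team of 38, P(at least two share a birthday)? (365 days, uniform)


P(all different) = Π(365-i)/365 for i=0..37
= 0.135932
P(match) = 1 - 0.135932 = 0.864068

P ≈ 0.8641 ≈ 86.41%


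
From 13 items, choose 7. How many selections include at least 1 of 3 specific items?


Complement: C(13,7) - C(10,7) = 1716 - 120 = 1596

1596


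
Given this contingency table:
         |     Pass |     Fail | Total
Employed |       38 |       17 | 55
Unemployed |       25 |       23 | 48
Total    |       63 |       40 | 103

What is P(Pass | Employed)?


P(Pass | Employed) = 38/(38+17) = 38/55

P(Pass|Employed) = 38/55 ≈ 69.09%


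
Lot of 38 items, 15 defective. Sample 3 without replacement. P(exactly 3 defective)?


Hypergeometric: C(15,3)×C(23,0)/C(38,3)
= 455×1/8436 = 455/8436

P(X=3) = 455/8436 ≈ 5.39%
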